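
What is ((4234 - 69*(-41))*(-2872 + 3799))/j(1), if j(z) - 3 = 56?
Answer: 6547401/59 ≈ 1.1097e+5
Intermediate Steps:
j(z) = 59 (j(z) = 3 + 56 = 59)
((4234 - 69*(-41))*(-2872 + 3799))/j(1) = ((4234 - 69*(-41))*(-2872 + 3799))/59 = ((4234 + 2829)*927)*(1/59) = (7063*927)*(1/59) = 6547401*(1/59) = 6547401/59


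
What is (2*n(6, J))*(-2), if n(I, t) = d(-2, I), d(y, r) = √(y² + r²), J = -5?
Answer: -8*√10 ≈ -25.298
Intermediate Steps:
d(y, r) = √(r² + y²)
n(I, t) = √(4 + I²) (n(I, t) = √(I² + (-2)²) = √(I² + 4) = √(4 + I²))
(2*n(6, J))*(-2) = (2*√(4 + 6²))*(-2) = (2*√(4 + 36))*(-2) = (2*√40)*(-2) = (2*(2*√10))*(-2) = (4*√10)*(-2) = -8*√10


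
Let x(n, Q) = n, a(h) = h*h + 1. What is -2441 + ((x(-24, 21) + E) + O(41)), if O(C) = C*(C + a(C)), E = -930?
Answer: 67248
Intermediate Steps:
a(h) = 1 + h**2 (a(h) = h**2 + 1 = 1 + h**2)
O(C) = C*(1 + C + C**2) (O(C) = C*(C + (1 + C**2)) = C*(1 + C + C**2))
-2441 + ((x(-24, 21) + E) + O(41)) = -2441 + ((-24 - 930) + 41*(1 + 41 + 41**2)) = -2441 + (-954 + 41*(1 + 41 + 1681)) = -2441 + (-954 + 41*1723) = -2441 + (-954 + 70643) = -2441 + 69689 = 67248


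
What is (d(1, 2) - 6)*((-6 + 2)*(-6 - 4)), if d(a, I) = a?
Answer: -200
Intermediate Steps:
(d(1, 2) - 6)*((-6 + 2)*(-6 - 4)) = (1 - 6)*((-6 + 2)*(-6 - 4)) = -(-20)*(-10) = -5*40 = -200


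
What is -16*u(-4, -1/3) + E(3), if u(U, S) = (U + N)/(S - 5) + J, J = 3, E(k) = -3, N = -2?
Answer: -69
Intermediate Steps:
u(U, S) = 3 + (-2 + U)/(-5 + S) (u(U, S) = (U - 2)/(S - 5) + 3 = (-2 + U)/(-5 + S) + 3 = 3 + (-2 + U)/(-5 + S))
-16*u(-4, -1/3) + E(3) = -16*(-17 - 4 + 3*(-1/3))/(-5 - 1/3) - 3 = -16*(-17 - 4 - 1)/(-16/3) - 3 = -(-3)*(-22) - 3 = -16*33/8 - 3 = -66 - 3 = -69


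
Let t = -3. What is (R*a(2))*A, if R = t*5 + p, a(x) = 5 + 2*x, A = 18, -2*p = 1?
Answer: -2511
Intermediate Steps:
p = -1/2 (p = -1/2*1 = -1/2 ≈ -0.50000)
R = -31/2 (R = -3*5 - 1/2 = -15 - 1/2 = -31/2 ≈ -15.500)
(R*a(2))*A = -31*(5 + 2*2)/2*18 = -31*(5 + 4)/2*18 = -31/2*9*18 = -279/2*18 = -2511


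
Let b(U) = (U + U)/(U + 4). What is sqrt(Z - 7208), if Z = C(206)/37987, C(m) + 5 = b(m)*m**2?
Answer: I*sqrt(114638713829298015)/3988635 ≈ 84.887*I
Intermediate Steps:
b(U) = 2*U/(4 + U) (b(U) = (2*U)/(4 + U) = 2*U/(4 + U))
C(m) = -5 + 2*m**3/(4 + m) (C(m) = -5 + (2*m/(4 + m))*m**2 = -5 + 2*m**3/(4 + m))
Z = 8741291/3988635 (Z = ((-20 - 5*206 + 2*206**3)/(4 + 206))/37987 = ((-20 - 1030 + 2*8741816)/210)*(1/37987) = ((-20 - 1030 + 17483632)/210)*(1/37987) = ((1/210)*17482582)*(1/37987) = (8741291/105)*(1/37987) = 8741291/3988635 ≈ 2.1916)
sqrt(Z - 7208) = sqrt(8741291/3988635 - 7208) = sqrt(-28741339789/3988635) = I*sqrt(114638713829298015)/3988635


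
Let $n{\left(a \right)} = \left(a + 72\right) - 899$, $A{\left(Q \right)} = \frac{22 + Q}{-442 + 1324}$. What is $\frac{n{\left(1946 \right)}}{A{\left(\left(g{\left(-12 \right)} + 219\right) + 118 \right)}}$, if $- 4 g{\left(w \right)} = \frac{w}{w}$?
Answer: $\frac{563976}{205} \approx 2751.1$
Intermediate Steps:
$g{\left(w \right)} = - \frac{1}{4}$ ($g{\left(w \right)} = - \frac{w \frac{1}{w}}{4} = \left(- \frac{1}{4}\right) 1 = - \frac{1}{4}$)
$A{\left(Q \right)} = \frac{11}{441} + \frac{Q}{882}$ ($A{\left(Q \right)} = \frac{22 + Q}{882} = \left(22 + Q\right) \frac{1}{882} = \frac{11}{441} + \frac{Q}{882}$)
$n{\left(a \right)} = -827 + a$ ($n{\left(a \right)} = \left(72 + a\right) - 899 = -827 + a$)
$\frac{n{\left(1946 \right)}}{A{\left(\left(g{\left(-12 \right)} + 219\right) + 118 \right)}} = \frac{-827 + 1946}{\frac{11}{441} + \frac{\left(- \frac{1}{4} + 219\right) + 118}{882}} = \frac{1119}{\frac{11}{441} + \frac{\frac{875}{4} + 118}{882}} = \frac{1119}{\frac{11}{441} + \frac{1}{882} \cdot \frac{1347}{4}} = \frac{1119}{\frac{11}{441} + \frac{449}{1176}} = \frac{1119}{\frac{205}{504}} = 1119 \cdot \frac{504}{205} = \frac{563976}{205}$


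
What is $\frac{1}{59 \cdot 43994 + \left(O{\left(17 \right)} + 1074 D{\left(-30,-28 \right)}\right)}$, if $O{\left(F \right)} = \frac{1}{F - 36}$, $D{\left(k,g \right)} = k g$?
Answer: $\frac{19}{66458313} \approx 2.8589 \cdot 10^{-7}$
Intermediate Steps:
$D{\left(k,g \right)} = g k$
$O{\left(F \right)} = \frac{1}{-36 + F}$
$\frac{1}{59 \cdot 43994 + \left(O{\left(17 \right)} + 1074 D{\left(-30,-28 \right)}\right)} = \frac{1}{59 \cdot 43994 + \left(\frac{1}{-36 + 17} + 1074 \left(\left(-28\right) \left(-30\right)\right)\right)} = \frac{1}{2595646 + \left(\frac{1}{-19} + 1074 \cdot 840\right)} = \frac{1}{2595646 + \left(- \frac{1}{19} + 902160\right)} = \frac{1}{2595646 + \frac{17141039}{19}} = \frac{1}{\frac{66458313}{19}} = \frac{19}{66458313}$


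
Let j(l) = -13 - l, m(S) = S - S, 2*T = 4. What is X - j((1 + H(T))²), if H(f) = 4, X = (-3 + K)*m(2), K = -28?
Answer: 38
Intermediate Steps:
T = 2 (T = (½)*4 = 2)
m(S) = 0
X = 0 (X = (-3 - 28)*0 = -31*0 = 0)
X - j((1 + H(T))²) = 0 - (-13 - (1 + 4)²) = 0 - (-13 - 1*5²) = 0 - (-13 - 1*25) = 0 - (-13 - 25) = 0 - 1*(-38) = 0 + 38 = 38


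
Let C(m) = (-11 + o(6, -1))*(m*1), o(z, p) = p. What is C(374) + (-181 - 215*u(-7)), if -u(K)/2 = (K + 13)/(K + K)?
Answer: -33973/7 ≈ -4853.3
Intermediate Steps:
u(K) = -(13 + K)/K (u(K) = -2*(K + 13)/(K + K) = -2*(13 + K)/(2*K) = -2*(13 + K)*1/(2*K) = -(13 + K)/K)
C(m) = -12*m (C(m) = (-11 - 1)*(m*1) = -12*m)
C(374) + (-181 - 215*u(-7)) = -12*374 + (-181 - 215*(-13 - 1*(-7))/(-7)) = -4488 + (-181 - (-215)*(-13 + 7)/7) = -4488 + (-181 - (-215)*(-6)/7) = -4488 + (-181 - 215*6/7) = -4488 + (-181 - 1290/7) = -4488 - 2557/7 = -33973/7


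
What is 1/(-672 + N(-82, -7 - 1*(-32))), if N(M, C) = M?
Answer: -1/754 ≈ -0.0013263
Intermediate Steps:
1/(-672 + N(-82, -7 - 1*(-32))) = 1/(-672 - 82) = 1/(-754) = -1/754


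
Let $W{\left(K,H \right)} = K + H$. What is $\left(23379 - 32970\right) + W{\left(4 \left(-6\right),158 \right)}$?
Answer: $-9457$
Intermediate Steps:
$W{\left(K,H \right)} = H + K$
$\left(23379 - 32970\right) + W{\left(4 \left(-6\right),158 \right)} = \left(23379 - 32970\right) + \left(158 + 4 \left(-6\right)\right) = -9591 + \left(158 - 24\right) = -9591 + 134 = -9457$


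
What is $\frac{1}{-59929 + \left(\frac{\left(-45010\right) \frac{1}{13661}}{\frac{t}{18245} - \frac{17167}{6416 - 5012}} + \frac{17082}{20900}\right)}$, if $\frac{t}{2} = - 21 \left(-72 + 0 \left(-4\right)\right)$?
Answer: $- \frac{2321433134767450}{139118634842023032649} \approx -1.6687 \cdot 10^{-5}$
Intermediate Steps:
$t = 3024$ ($t = 2 \left(- 21 \left(-72 + 0 \left(-4\right)\right)\right) = 2 \left(- 21 \left(-72 + 0\right)\right) = 2 \left(\left(-21\right) \left(-72\right)\right) = 2 \cdot 1512 = 3024$)
$\frac{1}{-59929 + \left(\frac{\left(-45010\right) \frac{1}{13661}}{\frac{t}{18245} - \frac{17167}{6416 - 5012}} + \frac{17082}{20900}\right)} = \frac{1}{-59929 + \left(\frac{\left(-45010\right) \frac{1}{13661}}{\frac{3024}{18245} - \frac{17167}{6416 - 5012}} + \frac{17082}{20900}\right)} = \frac{1}{-59929 + \left(\frac{\left(-45010\right) \frac{1}{13661}}{3024 \cdot \frac{1}{18245} - \frac{17167}{1404}} + 17082 \cdot \frac{1}{20900}\right)} = \frac{1}{-59929 + \left(- \frac{45010}{13661 \left(\frac{3024}{18245} - \frac{17167}{1404}\right)} + \frac{8541}{10450}\right)} = \frac{1}{-59929 + \left(- \frac{45010}{13661 \left(- \frac{308966219}{25615980}\right)} + \frac{8541}{10450}\right)} = \frac{1}{-59929 + \left(\left(- \frac{45010}{13661}\right) \left(- \frac{25615980}{308966219}\right) + \frac{8541}{10450}\right)} = \frac{1}{-59929 + \left(\frac{1152975259800}{4220787517759} + \frac{8541}{10450}\right)} = \frac{1}{-59929 + \frac{2531491455478401}{2321433134767450}} = \frac{1}{- \frac{139118634842023032649}{2321433134767450}} = - \frac{2321433134767450}{139118634842023032649}$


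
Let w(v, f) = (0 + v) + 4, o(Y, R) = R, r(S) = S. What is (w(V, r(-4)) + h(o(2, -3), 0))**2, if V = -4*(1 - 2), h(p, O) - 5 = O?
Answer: 169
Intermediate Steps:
h(p, O) = 5 + O
V = 4 (V = -4*(-1) = 4)
w(v, f) = 4 + v (w(v, f) = v + 4 = 4 + v)
(w(V, r(-4)) + h(o(2, -3), 0))**2 = ((4 + 4) + (5 + 0))**2 = (8 + 5)**2 = 13**2 = 169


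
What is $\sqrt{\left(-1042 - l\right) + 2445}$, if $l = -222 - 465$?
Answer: $\sqrt{2090} \approx 45.716$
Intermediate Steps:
$l = -687$ ($l = -222 - 465 = -687$)
$\sqrt{\left(-1042 - l\right) + 2445} = \sqrt{\left(-1042 - -687\right) + 2445} = \sqrt{\left(-1042 + 687\right) + 2445} = \sqrt{-355 + 2445} = \sqrt{2090}$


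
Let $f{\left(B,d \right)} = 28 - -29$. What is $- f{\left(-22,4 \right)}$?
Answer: $-57$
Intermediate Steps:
$f{\left(B,d \right)} = 57$ ($f{\left(B,d \right)} = 28 + 29 = 57$)
$- f{\left(-22,4 \right)} = \left(-1\right) 57 = -57$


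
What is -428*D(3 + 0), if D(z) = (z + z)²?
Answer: -15408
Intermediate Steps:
D(z) = 4*z² (D(z) = (2*z)² = 4*z²)
-428*D(3 + 0) = -1712*(3 + 0)² = -1712*3² = -1712*9 = -428*36 = -15408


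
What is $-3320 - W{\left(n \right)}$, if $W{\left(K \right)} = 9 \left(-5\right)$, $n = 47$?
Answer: $-3275$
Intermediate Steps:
$W{\left(K \right)} = -45$
$-3320 - W{\left(n \right)} = -3320 - -45 = -3320 + 45 = -3275$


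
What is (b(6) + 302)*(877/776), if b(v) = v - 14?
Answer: 128919/388 ≈ 332.27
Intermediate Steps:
b(v) = -14 + v
(b(6) + 302)*(877/776) = ((-14 + 6) + 302)*(877/776) = (-8 + 302)*(877*(1/776)) = 294*(877/776) = 128919/388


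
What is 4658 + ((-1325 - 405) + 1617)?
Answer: 4545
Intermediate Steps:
4658 + ((-1325 - 405) + 1617) = 4658 + (-1730 + 1617) = 4658 - 113 = 4545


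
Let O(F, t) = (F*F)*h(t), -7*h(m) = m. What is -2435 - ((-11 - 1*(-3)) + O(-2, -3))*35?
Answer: -2215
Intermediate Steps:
h(m) = -m/7
O(F, t) = -t*F²/7 (O(F, t) = (F*F)*(-t/7) = F²*(-t/7) = -t*F²/7)
-2435 - ((-11 - 1*(-3)) + O(-2, -3))*35 = -2435 - ((-11 - 1*(-3)) - ⅐*(-3)*(-2)²)*35 = -2435 - ((-11 + 3) - ⅐*(-3)*4)*35 = -2435 - (-8 + 12/7)*35 = -2435 - (-44)*35/7 = -2435 - 1*(-220) = -2435 + 220 = -2215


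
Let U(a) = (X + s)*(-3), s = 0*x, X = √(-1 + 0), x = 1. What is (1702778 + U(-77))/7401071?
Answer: 1702778/7401071 - 3*I/7401071 ≈ 0.23007 - 4.0535e-7*I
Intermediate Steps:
X = I (X = √(-1) = I ≈ 1.0*I)
s = 0 (s = 0*1 = 0)
U(a) = -3*I (U(a) = (I + 0)*(-3) = I*(-3) = -3*I)
(1702778 + U(-77))/7401071 = (1702778 - 3*I)/7401071 = (1702778 - 3*I)*(1/7401071) = 1702778/7401071 - 3*I/7401071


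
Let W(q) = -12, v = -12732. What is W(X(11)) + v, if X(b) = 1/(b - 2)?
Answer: -12744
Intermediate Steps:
X(b) = 1/(-2 + b)
W(X(11)) + v = -12 - 12732 = -12744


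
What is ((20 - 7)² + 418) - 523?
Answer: 64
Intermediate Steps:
((20 - 7)² + 418) - 523 = (13² + 418) - 523 = (169 + 418) - 523 = 587 - 523 = 64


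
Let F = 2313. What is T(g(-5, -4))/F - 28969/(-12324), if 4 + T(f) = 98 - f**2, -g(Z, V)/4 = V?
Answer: 7223201/3167268 ≈ 2.2806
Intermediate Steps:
g(Z, V) = -4*V
T(f) = 94 - f**2 (T(f) = -4 + (98 - f**2) = 94 - f**2)
T(g(-5, -4))/F - 28969/(-12324) = (94 - (-4*(-4))**2)/2313 - 28969/(-12324) = (94 - 1*16**2)*(1/2313) - 28969*(-1/12324) = (94 - 1*256)*(1/2313) + 28969/12324 = (94 - 256)*(1/2313) + 28969/12324 = -162*1/2313 + 28969/12324 = -18/257 + 28969/12324 = 7223201/3167268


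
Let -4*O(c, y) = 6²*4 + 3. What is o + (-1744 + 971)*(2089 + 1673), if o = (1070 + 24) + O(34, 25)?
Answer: -11627875/4 ≈ -2.9070e+6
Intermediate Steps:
O(c, y) = -147/4 (O(c, y) = -(6²*4 + 3)/4 = -(36*4 + 3)/4 = -(144 + 3)/4 = -¼*147 = -147/4)
o = 4229/4 (o = (1070 + 24) - 147/4 = 1094 - 147/4 = 4229/4 ≈ 1057.3)
o + (-1744 + 971)*(2089 + 1673) = 4229/4 + (-1744 + 971)*(2089 + 1673) = 4229/4 - 773*3762 = 4229/4 - 2908026 = -11627875/4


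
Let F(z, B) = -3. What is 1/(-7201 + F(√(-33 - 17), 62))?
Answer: -1/7204 ≈ -0.00013881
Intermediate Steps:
1/(-7201 + F(√(-33 - 17), 62)) = 1/(-7201 - 3) = 1/(-7204) = -1/7204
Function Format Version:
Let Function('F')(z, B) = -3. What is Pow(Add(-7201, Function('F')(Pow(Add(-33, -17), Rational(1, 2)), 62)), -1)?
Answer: Rational(-1, 7204) ≈ -0.00013881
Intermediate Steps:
Pow(Add(-7201, Function('F')(Pow(Add(-33, -17), Rational(1, 2)), 62)), -1) = Pow(Add(-7201, -3), -1) = Pow(-7204, -1) = Rational(-1, 7204)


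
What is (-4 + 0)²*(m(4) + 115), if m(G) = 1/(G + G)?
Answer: 1842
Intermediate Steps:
m(G) = 1/(2*G)
(-4 + 0)²*(m(4) + 115) = (-4 + 0)²*((½)/4 + 115) = (-4)²*((½)*(¼) + 115) = 16*(⅛ + 115) = 16*(921/8) = 1842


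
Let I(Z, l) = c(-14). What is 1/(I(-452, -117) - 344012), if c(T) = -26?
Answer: -1/344038 ≈ -2.9067e-6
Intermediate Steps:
I(Z, l) = -26
1/(I(-452, -117) - 344012) = 1/(-26 - 344012) = 1/(-344038) = -1/344038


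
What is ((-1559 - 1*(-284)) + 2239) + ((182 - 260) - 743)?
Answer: 143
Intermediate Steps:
((-1559 - 1*(-284)) + 2239) + ((182 - 260) - 743) = ((-1559 + 284) + 2239) + (-78 - 743) = (-1275 + 2239) - 821 = 964 - 821 = 143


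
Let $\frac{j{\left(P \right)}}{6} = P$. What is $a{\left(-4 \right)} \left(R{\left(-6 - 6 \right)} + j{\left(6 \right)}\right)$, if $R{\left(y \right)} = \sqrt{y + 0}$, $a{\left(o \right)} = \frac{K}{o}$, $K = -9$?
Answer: $81 + \frac{9 i \sqrt{3}}{2} \approx 81.0 + 7.7942 i$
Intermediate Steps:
$j{\left(P \right)} = 6 P$
$a{\left(o \right)} = - \frac{9}{o}$
$R{\left(y \right)} = \sqrt{y}$
$a{\left(-4 \right)} \left(R{\left(-6 - 6 \right)} + j{\left(6 \right)}\right) = - \frac{9}{-4} \left(\sqrt{-6 - 6} + 6 \cdot 6\right) = \left(-9\right) \left(- \frac{1}{4}\right) \left(\sqrt{-12} + 36\right) = \frac{9 \left(2 i \sqrt{3} + 36\right)}{4} = \frac{9 \left(36 + 2 i \sqrt{3}\right)}{4} = 81 + \frac{9 i \sqrt{3}}{2}$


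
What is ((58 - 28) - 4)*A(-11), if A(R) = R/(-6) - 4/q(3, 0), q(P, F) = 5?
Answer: 403/15 ≈ 26.867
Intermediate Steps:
A(R) = -⅘ - R/6 (A(R) = R/(-6) - 4/5 = R*(-⅙) - 4*⅕ = -R/6 - ⅘ = -⅘ - R/6)
((58 - 28) - 4)*A(-11) = ((58 - 28) - 4)*(-⅘ - ⅙*(-11)) = (30 - 4)*(-⅘ + 11/6) = 26*(31/30) = 403/15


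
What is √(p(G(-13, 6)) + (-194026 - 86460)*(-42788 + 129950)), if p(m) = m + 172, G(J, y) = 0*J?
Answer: 4*I*√1527982535 ≈ 1.5636e+5*I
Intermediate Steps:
G(J, y) = 0
p(m) = 172 + m
√(p(G(-13, 6)) + (-194026 - 86460)*(-42788 + 129950)) = √((172 + 0) + (-194026 - 86460)*(-42788 + 129950)) = √(172 - 280486*87162) = √(172 - 24447720732) = √(-24447720560) = 4*I*√1527982535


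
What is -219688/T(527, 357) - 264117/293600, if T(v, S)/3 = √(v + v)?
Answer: -264117/293600 - 109844*√1054/1581 ≈ -2256.5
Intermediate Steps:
T(v, S) = 3*√2*√v (T(v, S) = 3*√(v + v) = 3*√(2*v) = 3*(√2*√v) = 3*√2*√v)
-219688/T(527, 357) - 264117/293600 = -219688*√1054/3162 - 264117/293600 = -219688*√1054/3162 - 264117*1/293600 = -109844*√1054/1581 - 264117/293600 = -264117/293600 - 109844*√1054/1581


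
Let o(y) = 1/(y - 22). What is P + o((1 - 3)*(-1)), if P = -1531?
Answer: -30621/20 ≈ -1531.1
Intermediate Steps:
o(y) = 1/(-22 + y)
P + o((1 - 3)*(-1)) = -1531 + 1/(-22 + (1 - 3)*(-1)) = -1531 + 1/(-22 - 2*(-1)) = -1531 + 1/(-22 + 2) = -1531 + 1/(-20) = -1531 - 1/20 = -30621/20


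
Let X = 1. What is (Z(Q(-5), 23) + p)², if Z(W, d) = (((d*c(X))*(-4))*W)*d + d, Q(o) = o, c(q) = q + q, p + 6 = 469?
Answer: 468549316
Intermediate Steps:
p = 463 (p = -6 + 469 = 463)
c(q) = 2*q
Z(W, d) = d - 8*W*d² (Z(W, d) = (((d*(2*1))*(-4))*W)*d + d = (((d*2)*(-4))*W)*d + d = (((2*d)*(-4))*W)*d + d = ((-8*d)*W)*d + d = (-8*W*d)*d + d = -8*W*d² + d = d - 8*W*d²)
(Z(Q(-5), 23) + p)² = (23*(1 - 8*(-5)*23) + 463)² = (23*(1 + 920) + 463)² = (23*921 + 463)² = (21183 + 463)² = 21646² = 468549316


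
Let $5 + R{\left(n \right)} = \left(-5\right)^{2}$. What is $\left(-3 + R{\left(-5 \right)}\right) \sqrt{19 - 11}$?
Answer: $34 \sqrt{2} \approx 48.083$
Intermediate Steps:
$R{\left(n \right)} = 20$ ($R{\left(n \right)} = -5 + \left(-5\right)^{2} = -5 + 25 = 20$)
$\left(-3 + R{\left(-5 \right)}\right) \sqrt{19 - 11} = \left(-3 + 20\right) \sqrt{19 - 11} = 17 \sqrt{8} = 17 \cdot 2 \sqrt{2} = 34 \sqrt{2}$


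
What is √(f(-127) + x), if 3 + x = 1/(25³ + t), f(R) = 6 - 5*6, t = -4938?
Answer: 2*I*√770928119/10687 ≈ 5.1961*I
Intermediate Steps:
f(R) = -24 (f(R) = 6 - 30 = -24)
x = -32060/10687 (x = -3 + 1/(25³ - 4938) = -3 + 1/(15625 - 4938) = -3 + 1/10687 = -32060/10687 ≈ -2.9999)
√(f(-127) + x) = √(-24 - 32060/10687) = √(-288548/10687) = 2*I*√770928119/10687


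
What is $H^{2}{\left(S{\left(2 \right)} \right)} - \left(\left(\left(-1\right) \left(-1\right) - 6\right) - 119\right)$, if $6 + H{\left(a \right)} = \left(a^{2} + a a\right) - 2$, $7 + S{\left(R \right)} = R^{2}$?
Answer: $224$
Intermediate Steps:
$S{\left(R \right)} = -7 + R^{2}$
$H{\left(a \right)} = -8 + 2 a^{2}$ ($H{\left(a \right)} = -6 - \left(2 - a^{2} - a a\right) = -6 + \left(\left(a^{2} + a^{2}\right) - 2\right) = -6 + \left(2 a^{2} - 2\right) = -6 + \left(-2 + 2 a^{2}\right) = -8 + 2 a^{2}$)
$H^{2}{\left(S{\left(2 \right)} \right)} - \left(\left(\left(-1\right) \left(-1\right) - 6\right) - 119\right) = \left(-8 + 2 \left(-7 + 2^{2}\right)^{2}\right)^{2} - \left(\left(\left(-1\right) \left(-1\right) - 6\right) - 119\right) = \left(-8 + 2 \left(-7 + 4\right)^{2}\right)^{2} - \left(\left(1 - 6\right) - 119\right) = \left(-8 + 2 \left(-3\right)^{2}\right)^{2} - \left(-5 - 119\right) = \left(-8 + 2 \cdot 9\right)^{2} - -124 = \left(-8 + 18\right)^{2} + 124 = 10^{2} + 124 = 100 + 124 = 224$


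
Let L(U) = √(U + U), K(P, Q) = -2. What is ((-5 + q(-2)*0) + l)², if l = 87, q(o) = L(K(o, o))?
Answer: 6724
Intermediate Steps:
L(U) = √2*√U (L(U) = √(2*U) = √2*√U)
q(o) = 2*I (q(o) = √2*√(-2) = √2*(I*√2) = 2*I)
((-5 + q(-2)*0) + l)² = ((-5 + (2*I)*0) + 87)² = ((-5 + 0) + 87)² = (-5 + 87)² = 82² = 6724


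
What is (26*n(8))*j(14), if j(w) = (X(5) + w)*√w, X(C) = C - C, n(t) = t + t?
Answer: 5824*√14 ≈ 21791.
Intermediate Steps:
n(t) = 2*t
X(C) = 0
j(w) = w^(3/2) (j(w) = (0 + w)*√w = w*√w = w^(3/2))
(26*n(8))*j(14) = (26*(2*8))*14^(3/2) = (26*16)*(14*√14) = 416*(14*√14) = 5824*√14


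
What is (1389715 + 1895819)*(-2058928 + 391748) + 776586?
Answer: -5477575797534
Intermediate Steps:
(1389715 + 1895819)*(-2058928 + 391748) + 776586 = 3285534*(-1667180) + 776586 = -5477576574120 + 776586 = -5477575797534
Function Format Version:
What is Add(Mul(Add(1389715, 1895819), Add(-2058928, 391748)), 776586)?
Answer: -5477575797534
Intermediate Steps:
Add(Mul(Add(1389715, 1895819), Add(-2058928, 391748)), 776586) = Add(Mul(3285534, -1667180), 776586) = Add(-5477576574120, 776586) = -5477575797534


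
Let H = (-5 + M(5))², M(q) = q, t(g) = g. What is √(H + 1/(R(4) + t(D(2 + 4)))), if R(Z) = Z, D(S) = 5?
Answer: ⅓ ≈ 0.33333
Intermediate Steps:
H = 0 (H = (-5 + 5)² = 0² = 0)
√(H + 1/(R(4) + t(D(2 + 4)))) = √(0 + 1/(4 + 5)) = √(0 + 1/9) = √(0 + ⅑) = √(⅑) = ⅓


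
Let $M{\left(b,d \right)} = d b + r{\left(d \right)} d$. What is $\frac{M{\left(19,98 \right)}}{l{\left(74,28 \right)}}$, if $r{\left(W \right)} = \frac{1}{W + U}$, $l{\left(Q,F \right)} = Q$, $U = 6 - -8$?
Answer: $\frac{14903}{592} \approx 25.174$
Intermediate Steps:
$U = 14$ ($U = 6 + 8 = 14$)
$r{\left(W \right)} = \frac{1}{14 + W}$ ($r{\left(W \right)} = \frac{1}{W + 14} = \frac{1}{14 + W}$)
$M{\left(b,d \right)} = b d + \frac{d}{14 + d}$ ($M{\left(b,d \right)} = d b + \frac{d}{14 + d} = b d + \frac{d}{14 + d}$)
$\frac{M{\left(19,98 \right)}}{l{\left(74,28 \right)}} = \frac{98 \frac{1}{14 + 98} \left(1 + 19 \left(14 + 98\right)\right)}{74} = \frac{98 \left(1 + 19 \cdot 112\right)}{112} \cdot \frac{1}{74} = 98 \cdot \frac{1}{112} \left(1 + 2128\right) \frac{1}{74} = 98 \cdot \frac{1}{112} \cdot 2129 \cdot \frac{1}{74} = \frac{14903}{8} \cdot \frac{1}{74} = \frac{14903}{592}$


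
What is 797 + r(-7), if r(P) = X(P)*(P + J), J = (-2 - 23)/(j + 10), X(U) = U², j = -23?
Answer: 7127/13 ≈ 548.23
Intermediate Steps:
J = 25/13 (J = (-2 - 23)/(-23 + 10) = -25/(-13) = -25*(-1/13) = 25/13 ≈ 1.9231)
r(P) = P²*(25/13 + P) (r(P) = P²*(P + 25/13) = P²*(25/13 + P))
797 + r(-7) = 797 + (-7)²*(25/13 - 7) = 797 + 49*(-66/13) = 797 - 3234/13 = 7127/13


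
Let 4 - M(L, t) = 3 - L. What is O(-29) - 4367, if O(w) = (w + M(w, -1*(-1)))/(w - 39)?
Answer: -296899/68 ≈ -4366.2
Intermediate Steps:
M(L, t) = 1 + L (M(L, t) = 4 - (3 - L) = 4 + (-3 + L) = 1 + L)
O(w) = (1 + 2*w)/(-39 + w) (O(w) = (w + (1 + w))/(w - 39) = (1 + 2*w)/(-39 + w))
O(-29) - 4367 = (1 + 2*(-29))/(-39 - 29) - 4367 = (1 - 58)/(-68) - 4367 = -1/68*(-57) - 4367 = 57/68 - 4367 = -296899/68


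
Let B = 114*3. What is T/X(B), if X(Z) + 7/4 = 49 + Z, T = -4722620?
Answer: -18890480/1557 ≈ -12133.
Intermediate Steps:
B = 342
X(Z) = 189/4 + Z (X(Z) = -7/4 + (49 + Z) = 189/4 + Z)
T/X(B) = -4722620/(189/4 + 342) = -4722620/1557/4 = -4722620*4/1557 = -18890480/1557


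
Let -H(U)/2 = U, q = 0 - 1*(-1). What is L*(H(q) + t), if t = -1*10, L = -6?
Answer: 72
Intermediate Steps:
q = 1 (q = 0 + 1 = 1)
H(U) = -2*U
t = -10
L*(H(q) + t) = -6*(-2*1 - 10) = -6*(-2 - 10) = -6*(-12) = 72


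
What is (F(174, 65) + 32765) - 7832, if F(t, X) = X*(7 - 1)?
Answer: 25323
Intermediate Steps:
F(t, X) = 6*X (F(t, X) = X*6 = 6*X)
(F(174, 65) + 32765) - 7832 = (6*65 + 32765) - 7832 = (390 + 32765) - 7832 = 33155 - 7832 = 25323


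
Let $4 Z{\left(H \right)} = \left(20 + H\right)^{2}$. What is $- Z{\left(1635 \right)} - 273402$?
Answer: $- \frac{3832633}{4} \approx -9.5816 \cdot 10^{5}$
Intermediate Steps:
$Z{\left(H \right)} = \frac{\left(20 + H\right)^{2}}{4}$
$- Z{\left(1635 \right)} - 273402 = - \frac{\left(20 + 1635\right)^{2}}{4} - 273402 = - \frac{1655^{2}}{4} - 273402 = - \frac{2739025}{4} - 273402 = - \frac{3832633}{4}$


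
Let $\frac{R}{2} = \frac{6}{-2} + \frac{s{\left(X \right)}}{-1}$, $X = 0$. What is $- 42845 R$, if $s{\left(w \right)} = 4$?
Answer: $599830$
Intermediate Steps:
$R = -14$ ($R = 2 \left(\frac{6}{-2} + \frac{4}{-1}\right) = 2 \left(6 \left(- \frac{1}{2}\right) + 4 \left(-1\right)\right) = 2 \left(-3 - 4\right) = 2 \left(-7\right) = -14$)
$- 42845 R = \left(-42845\right) \left(-14\right) = 599830$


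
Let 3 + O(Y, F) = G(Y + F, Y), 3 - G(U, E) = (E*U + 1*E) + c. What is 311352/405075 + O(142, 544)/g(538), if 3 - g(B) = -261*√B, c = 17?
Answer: 1281037541867/1649514414075 - 2829559*√538/4072121 ≈ -15.341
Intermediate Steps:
g(B) = 3 + 261*√B (g(B) = 3 - (-261)*√B = 3 + 261*√B)
G(U, E) = -14 - E - E*U (G(U, E) = 3 - ((E*U + 1*E) + 17) = 3 - ((E*U + E) + 17) = 3 - ((E + E*U) + 17) = 3 - (17 + E + E*U) = 3 + (-17 - E - E*U) = -14 - E - E*U)
O(Y, F) = -17 - Y - Y*(F + Y) (O(Y, F) = -3 + (-14 - Y - Y*(Y + F)) = -3 + (-14 - Y - Y*(F + Y)) = -17 - Y - Y*(F + Y))
311352/405075 + O(142, 544)/g(538) = 311352/405075 + (-17 - 1*142 - 1*142*(544 + 142))/(3 + 261*√538) = 311352*(1/405075) + (-17 - 142 - 1*142*686)/(3 + 261*√538) = 103784/135025 + (-17 - 142 - 97412)/(3 + 261*√538) = 103784/135025 - 97571/(3 + 261*√538)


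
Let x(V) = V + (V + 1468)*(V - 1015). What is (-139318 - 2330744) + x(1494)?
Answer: -1049770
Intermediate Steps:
x(V) = V + (-1015 + V)*(1468 + V) (x(V) = V + (1468 + V)*(-1015 + V) = V + (-1015 + V)*(1468 + V))
(-139318 - 2330744) + x(1494) = (-139318 - 2330744) + (-1490020 + 1494² + 454*1494) = -2470062 + (-1490020 + 2232036 + 678276) = -2470062 + 1420292 = -1049770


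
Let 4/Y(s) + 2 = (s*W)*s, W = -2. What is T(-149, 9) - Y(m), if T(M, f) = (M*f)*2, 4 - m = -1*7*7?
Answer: -3768209/1405 ≈ -2682.0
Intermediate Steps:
m = 53 (m = 4 - (-1*7)*7 = 4 - (-7)*7 = 4 - 1*(-49) = 4 + 49 = 53)
T(M, f) = 2*M*f
Y(s) = 4/(-2 - 2*s²) (Y(s) = 4/(-2 + (s*(-2))*s) = 4/(-2 + (-2*s)*s) = 4/(-2 - 2*s²))
T(-149, 9) - Y(m) = 2*(-149)*9 - (-2)/(1 + 53²) = -2682 - (-2)/(1 + 2809) = -2682 - (-2)/2810 = -2682 - 1*(-1/1405) = -2682 + 1/1405 = -3768209/1405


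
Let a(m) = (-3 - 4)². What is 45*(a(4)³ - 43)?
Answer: 5292270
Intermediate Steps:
a(m) = 49 (a(m) = (-7)² = 49)
45*(a(4)³ - 43) = 45*(49³ - 43) = 45*(117649 - 43) = 45*117606 = 5292270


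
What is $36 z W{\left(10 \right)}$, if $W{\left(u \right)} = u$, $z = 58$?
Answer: $20880$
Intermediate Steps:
$36 z W{\left(10 \right)} = 36 \cdot 58 \cdot 10 = 2088 \cdot 10 = 20880$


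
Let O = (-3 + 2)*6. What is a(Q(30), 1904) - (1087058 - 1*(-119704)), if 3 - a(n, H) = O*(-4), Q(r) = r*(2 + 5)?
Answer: -1206783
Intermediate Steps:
Q(r) = 7*r (Q(r) = r*7 = 7*r)
O = -6 (O = -1*6 = -6)
a(n, H) = -21 (a(n, H) = 3 - (-6)*(-4) = 3 - 1*24 = 3 - 24 = -21)
a(Q(30), 1904) - (1087058 - 1*(-119704)) = -21 - (1087058 - 1*(-119704)) = -21 - (1087058 + 119704) = -21 - 1*1206762 = -21 - 1206762 = -1206783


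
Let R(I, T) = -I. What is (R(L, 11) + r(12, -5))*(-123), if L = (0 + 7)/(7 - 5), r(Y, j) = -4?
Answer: 1845/2 ≈ 922.50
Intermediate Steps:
L = 7/2 ≈ 3.5000
(R(L, 11) + r(12, -5))*(-123) = (-1*7/2 - 4)*(-123) = (-7/2 - 4)*(-123) = -15/2*(-123) = 1845/2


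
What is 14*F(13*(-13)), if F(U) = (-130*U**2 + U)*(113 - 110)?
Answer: -155950158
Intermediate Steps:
F(U) = -390*U**2 + 3*U (F(U) = (U - 130*U**2)*3 = -390*U**2 + 3*U)
14*F(13*(-13)) = 14*(3*(13*(-13))*(1 - 1690*(-13))) = 14*(3*(-169)*(1 - 130*(-169))) = 14*(3*(-169)*(1 + 21970)) = 14*(3*(-169)*21971) = 14*(-11139297) = -155950158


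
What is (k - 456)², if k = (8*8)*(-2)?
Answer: 341056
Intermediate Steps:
k = -128 (k = 64*(-2) = -128)
(k - 456)² = (-128 - 456)² = (-584)² = 341056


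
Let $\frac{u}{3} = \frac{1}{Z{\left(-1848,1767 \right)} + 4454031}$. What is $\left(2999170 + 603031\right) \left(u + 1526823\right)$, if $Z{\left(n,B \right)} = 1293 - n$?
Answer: $\frac{8171368100573051453}{1485724} \approx 5.4999 \cdot 10^{12}$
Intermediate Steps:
$u = \frac{1}{1485724}$ ($u = \frac{3}{\left(1293 - -1848\right) + 4454031} = \frac{3}{\left(1293 + 1848\right) + 4454031} = \frac{3}{3141 + 4454031} = \frac{3}{4457172} = 3 \cdot \frac{1}{4457172} = \frac{1}{1485724} \approx 6.7307 \cdot 10^{-7}$)
$\left(2999170 + 603031\right) \left(u + 1526823\right) = \left(2999170 + 603031\right) \left(\frac{1}{1485724} + 1526823\right) = 3602201 \cdot \frac{2268437574853}{1485724} = \frac{8171368100573051453}{1485724}$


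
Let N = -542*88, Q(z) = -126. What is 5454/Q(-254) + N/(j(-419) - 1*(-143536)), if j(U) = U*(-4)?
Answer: -11083277/254121 ≈ -43.614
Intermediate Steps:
j(U) = -4*U
N = -47696
5454/Q(-254) + N/(j(-419) - 1*(-143536)) = 5454/(-126) - 47696/(-4*(-419) - 1*(-143536)) = 5454*(-1/126) - 47696/(1676 + 143536) = -303/7 - 47696/145212 = -303/7 - 47696*1/145212 = -303/7 - 11924/36303 = -11083277/254121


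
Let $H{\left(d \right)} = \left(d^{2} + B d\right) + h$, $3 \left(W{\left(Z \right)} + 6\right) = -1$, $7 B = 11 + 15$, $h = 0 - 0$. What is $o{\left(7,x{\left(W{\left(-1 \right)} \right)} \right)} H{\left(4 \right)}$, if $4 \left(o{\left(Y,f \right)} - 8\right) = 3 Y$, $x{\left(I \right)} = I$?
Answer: $\frac{2862}{7} \approx 408.86$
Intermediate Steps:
$h = 0$ ($h = 0 + 0 = 0$)
$B = \frac{26}{7}$ ($B = \frac{11 + 15}{7} = \frac{1}{7} \cdot 26 = \frac{26}{7} \approx 3.7143$)
$W{\left(Z \right)} = - \frac{19}{3}$ ($W{\left(Z \right)} = -6 + \frac{1}{3} \left(-1\right) = -6 - \frac{1}{3} = - \frac{19}{3}$)
$o{\left(Y,f \right)} = 8 + \frac{3 Y}{4}$
$H{\left(d \right)} = d^{2} + \frac{26 d}{7}$ ($H{\left(d \right)} = \left(d^{2} + \frac{26 d}{7}\right) + 0 = d^{2} + \frac{26 d}{7}$)
$o{\left(7,x{\left(W{\left(-1 \right)} \right)} \right)} H{\left(4 \right)} = \left(8 + \frac{3}{4} \cdot 7\right) \frac{1}{7} \cdot 4 \left(26 + 7 \cdot 4\right) = \left(8 + \frac{21}{4}\right) \frac{1}{7} \cdot 4 \left(26 + 28\right) = \frac{53 \cdot \frac{1}{7} \cdot 4 \cdot 54}{4} = \frac{53}{4} \cdot \frac{216}{7} = \frac{2862}{7}$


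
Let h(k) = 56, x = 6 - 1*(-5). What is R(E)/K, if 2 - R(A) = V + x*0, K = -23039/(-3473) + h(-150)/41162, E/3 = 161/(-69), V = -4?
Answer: 428866878/474262903 ≈ 0.90428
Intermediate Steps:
E = -7 (E = 3*(161/(-69)) = 3*(161*(-1/69)) = 3*(-7/3) = -7)
x = 11 (x = 6 + 5 = 11)
K = 474262903/71477813 (K = -23039/(-3473) + 56/41162 = -23039*(-1/3473) + 56*(1/41162) = 23039/3473 + 28/20581 = 474262903/71477813 ≈ 6.6351)
R(A) = 6 (R(A) = 2 - (-4 + 11*0) = 2 - (-4 + 0) = 2 - 1*(-4) = 2 + 4 = 6)
R(E)/K = 6/(474262903/71477813) = 6*(71477813/474262903) = 428866878/474262903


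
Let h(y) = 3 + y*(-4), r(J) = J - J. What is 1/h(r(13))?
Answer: 1/3 ≈ 0.33333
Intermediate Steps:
r(J) = 0
h(y) = 3 - 4*y
1/h(r(13)) = 1/(3 - 4*0) = 1/(3 + 0) = 1/3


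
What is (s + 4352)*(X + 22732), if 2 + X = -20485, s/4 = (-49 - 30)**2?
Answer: 65814420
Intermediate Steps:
s = 24964 (s = 4*(-49 - 30)**2 = 4*(-79)**2 = 4*6241 = 24964)
X = -20487 (X = -2 - 20485 = -20487)
(s + 4352)*(X + 22732) = (24964 + 4352)*(-20487 + 22732) = 29316*2245 = 65814420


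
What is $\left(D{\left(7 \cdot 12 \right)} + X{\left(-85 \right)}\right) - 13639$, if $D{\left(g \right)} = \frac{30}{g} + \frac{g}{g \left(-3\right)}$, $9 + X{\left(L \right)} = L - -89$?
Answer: $- \frac{573047}{42} \approx -13644.0$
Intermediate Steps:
$X{\left(L \right)} = 80 + L$ ($X{\left(L \right)} = -9 + \left(L - -89\right) = -9 + \left(L + 89\right) = -9 + \left(89 + L\right) = 80 + L$)
$D{\left(g \right)} = - \frac{1}{3} + \frac{30}{g}$ ($D{\left(g \right)} = \frac{30}{g} + \frac{g}{\left(-3\right) g} = \frac{30}{g} + g \left(- \frac{1}{3 g}\right) = \frac{30}{g} - \frac{1}{3} = - \frac{1}{3} + \frac{30}{g}$)
$\left(D{\left(7 \cdot 12 \right)} + X{\left(-85 \right)}\right) - 13639 = \left(\frac{90 - 7 \cdot 12}{3 \cdot 7 \cdot 12} + \left(80 - 85\right)\right) - 13639 = \left(\frac{90 - 84}{3 \cdot 84} - 5\right) - 13639 = \left(\frac{1}{3} \cdot \frac{1}{84} \left(90 - 84\right) - 5\right) - 13639 = \left(\frac{1}{3} \cdot \frac{1}{84} \cdot 6 - 5\right) - 13639 = \left(\frac{1}{42} - 5\right) - 13639 = - \frac{209}{42} - 13639 = - \frac{573047}{42}$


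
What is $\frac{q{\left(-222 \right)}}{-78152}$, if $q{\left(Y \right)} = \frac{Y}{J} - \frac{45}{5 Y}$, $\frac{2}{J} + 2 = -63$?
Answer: $- \frac{533913}{5783248} \approx -0.092321$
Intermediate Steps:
$J = - \frac{2}{65}$ ($J = \frac{2}{-2 - 63} = \frac{2}{-65} = 2 \left(- \frac{1}{65}\right) = - \frac{2}{65} \approx -0.030769$)
$q{\left(Y \right)} = - \frac{9}{Y} - \frac{65 Y}{2}$ ($q{\left(Y \right)} = \frac{Y}{- \frac{2}{65}} - \frac{45}{5 Y} = Y \left(- \frac{65}{2}\right) - 45 \frac{1}{5 Y} = - \frac{65 Y}{2} - \frac{9}{Y} = - \frac{9}{Y} - \frac{65 Y}{2}$)
$\frac{q{\left(-222 \right)}}{-78152} = \frac{- \frac{9}{-222} - -7215}{-78152} = \left(\left(-9\right) \left(- \frac{1}{222}\right) + 7215\right) \left(- \frac{1}{78152}\right) = \left(\frac{3}{74} + 7215\right) \left(- \frac{1}{78152}\right) = \frac{533913}{74} \left(- \frac{1}{78152}\right) = - \frac{533913}{5783248}$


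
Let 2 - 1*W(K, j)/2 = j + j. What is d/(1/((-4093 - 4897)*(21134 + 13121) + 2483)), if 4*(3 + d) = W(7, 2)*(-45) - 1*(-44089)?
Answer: -13628941689519/4 ≈ -3.4072e+12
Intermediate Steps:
W(K, j) = 4 - 4*j (W(K, j) = 4 - 2*(j + j) = 4 - 4*j)
d = 44257/4 (d = -3 + ((4 - 4*2)*(-45) - 1*(-44089))/4 = -3 + ((4 - 8)*(-45) + 44089)/4 = -3 + (-4*(-45) + 44089)/4 = -3 + (180 + 44089)/4 = -3 + (1/4)*44269 = -3 + 44269/4 = 44257/4 ≈ 11064.)
d/(1/((-4093 - 4897)*(21134 + 13121) + 2483)) = 44257/(4*(1/((-4093 - 4897)*(21134 + 13121) + 2483))) = 44257/(4*(1/(-8990*34255 + 2483))) = 44257/(4*(1/(-307952450 + 2483))) = 44257/(4*(1/(-307949967))) = 44257/(4*(-1/307949967)) = (44257/4)*(-307949967) = -13628941689519/4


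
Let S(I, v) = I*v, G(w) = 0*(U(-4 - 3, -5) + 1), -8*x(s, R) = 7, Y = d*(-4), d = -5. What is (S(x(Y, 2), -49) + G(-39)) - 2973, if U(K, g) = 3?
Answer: -23441/8 ≈ -2930.1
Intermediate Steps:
Y = 20 (Y = -5*(-4) = 20)
x(s, R) = -7/8 (x(s, R) = -⅛*7 = -7/8)
G(w) = 0 (G(w) = 0*(3 + 1) = 0*4 = 0)
(S(x(Y, 2), -49) + G(-39)) - 2973 = (-7/8*(-49) + 0) - 2973 = (343/8 + 0) - 2973 = 343/8 - 2973 = -23441/8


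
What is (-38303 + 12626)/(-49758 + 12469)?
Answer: 25677/37289 ≈ 0.68859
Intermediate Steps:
(-38303 + 12626)/(-49758 + 12469) = -25677/(-37289) = -25677*(-1/37289) = 25677/37289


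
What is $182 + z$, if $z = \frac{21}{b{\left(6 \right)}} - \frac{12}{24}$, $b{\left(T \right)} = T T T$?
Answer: $\frac{13075}{72} \approx 181.6$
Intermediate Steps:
$b{\left(T \right)} = T^{3}$ ($b{\left(T \right)} = T^{2} T = T^{3}$)
$z = - \frac{29}{72}$ ($z = \frac{21}{6^{3}} - \frac{12}{24} = \frac{21}{216} - \frac{1}{2} = 21 \cdot \frac{1}{216} - \frac{1}{2} = \frac{7}{72} - \frac{1}{2} = - \frac{29}{72} \approx -0.40278$)
$182 + z = 182 - \frac{29}{72} = \frac{13075}{72}$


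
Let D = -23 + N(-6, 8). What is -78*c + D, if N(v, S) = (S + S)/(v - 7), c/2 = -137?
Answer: 277521/13 ≈ 21348.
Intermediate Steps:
c = -274 (c = 2*(-137) = -274)
N(v, S) = 2*S/(-7 + v) (N(v, S) = (2*S)/(-7 + v) = 2*S/(-7 + v))
D = -315/13 (D = -23 + 2*8/(-7 - 6) = -23 + 2*8/(-13) = -23 + 2*8*(-1/13) = -23 - 16/13 = -315/13 ≈ -24.231)
-78*c + D = -78*(-274) - 315/13 = 21372 - 315/13 = 277521/13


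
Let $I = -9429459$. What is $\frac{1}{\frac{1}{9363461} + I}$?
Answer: $- \frac{9363461}{88292371597598} \approx -1.0605 \cdot 10^{-7}$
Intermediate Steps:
$\frac{1}{\frac{1}{9363461} + I} = \frac{1}{\frac{1}{9363461} - 9429459} = \frac{1}{- \frac{88292371597598}{9363461}} = - \frac{9363461}{88292371597598}$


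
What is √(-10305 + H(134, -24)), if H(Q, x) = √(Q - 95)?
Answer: √(-10305 + √39) ≈ 101.48*I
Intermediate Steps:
H(Q, x) = √(-95 + Q)
√(-10305 + H(134, -24)) = √(-10305 + √(-95 + 134)) = √(-10305 + √39)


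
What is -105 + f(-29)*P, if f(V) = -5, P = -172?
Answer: 755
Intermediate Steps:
-105 + f(-29)*P = -105 - 5*(-172) = -105 + 860 = 755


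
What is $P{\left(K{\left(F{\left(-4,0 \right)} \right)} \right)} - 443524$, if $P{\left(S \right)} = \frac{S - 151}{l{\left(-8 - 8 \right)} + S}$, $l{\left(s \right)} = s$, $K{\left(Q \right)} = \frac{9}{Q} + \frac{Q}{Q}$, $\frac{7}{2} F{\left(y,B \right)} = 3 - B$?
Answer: $-443493$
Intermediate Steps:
$F{\left(y,B \right)} = \frac{6}{7} - \frac{2 B}{7}$ ($F{\left(y,B \right)} = \frac{2 \left(3 - B\right)}{7} = \frac{6}{7} - \frac{2 B}{7}$)
$K{\left(Q \right)} = 1 + \frac{9}{Q}$ ($K{\left(Q \right)} = \frac{9}{Q} + 1 = 1 + \frac{9}{Q}$)
$P{\left(S \right)} = \frac{-151 + S}{-16 + S}$ ($P{\left(S \right)} = \frac{S - 151}{\left(-8 - 8\right) + S} = \frac{-151 + S}{-16 + S}$)
$P{\left(K{\left(F{\left(-4,0 \right)} \right)} \right)} - 443524 = \frac{-151 + \frac{9 + \left(\frac{6}{7} - 0\right)}{\frac{6}{7} - 0}}{-16 + \frac{9 + \left(\frac{6}{7} - 0\right)}{\frac{6}{7} - 0}} - 443524 = \frac{-151 + \frac{9 + \left(\frac{6}{7} + 0\right)}{\frac{6}{7} + 0}}{-16 + \frac{9 + \left(\frac{6}{7} + 0\right)}{\frac{6}{7} + 0}} - 443524 = \frac{-151 + \frac{9 + \frac{6}{7}}{\frac{6}{7}}}{-16 + \frac{9 + \frac{6}{7}}{\frac{6}{7}}} - 443524 = \frac{-151 + \frac{7}{6} \cdot \frac{69}{7}}{-16 + \frac{7}{6} \cdot \frac{69}{7}} - 443524 = \frac{-151 + \frac{23}{2}}{-16 + \frac{23}{2}} - 443524 = \frac{1}{- \frac{9}{2}} \left(- \frac{279}{2}\right) - 443524 = \left(- \frac{2}{9}\right) \left(- \frac{279}{2}\right) - 443524 = 31 - 443524 = -443493$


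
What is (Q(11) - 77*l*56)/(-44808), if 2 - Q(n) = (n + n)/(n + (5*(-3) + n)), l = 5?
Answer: 18866/39207 ≈ 0.48119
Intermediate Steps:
Q(n) = 2 - 2*n/(-15 + 2*n) (Q(n) = 2 - (n + n)/(n + (5*(-3) + n)) = 2 - 2*n/(n + (-15 + n)) = 2 - 2*n/(-15 + 2*n))
(Q(11) - 77*l*56)/(-44808) = (2*(-15 + 11)/(-15 + 2*11) - 385*56)/(-44808) = (2*(-4)/(-15 + 22) - 77*280)*(-1/44808) = (2*(-4)/7 - 21560)*(-1/44808) = (2*(1/7)*(-4) - 21560)*(-1/44808) = (-8/7 - 21560)*(-1/44808) = -150928/7*(-1/44808) = 18866/39207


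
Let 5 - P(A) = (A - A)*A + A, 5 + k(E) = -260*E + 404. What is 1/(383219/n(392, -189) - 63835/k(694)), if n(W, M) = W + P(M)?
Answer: 105504026/69032539289 ≈ 0.0015283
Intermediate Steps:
k(E) = 399 - 260*E (k(E) = -5 + (-260*E + 404) = -5 + (404 - 260*E) = 399 - 260*E)
P(A) = 5 - A (P(A) = 5 - ((A - A)*A + A) = 5 - (0*A + A) = 5 - (0 + A) = 5 - A)
n(W, M) = 5 + W - M (n(W, M) = W + (5 - M) = 5 + W - M)
1/(383219/n(392, -189) - 63835/k(694)) = 1/(383219/(5 + 392 - 1*(-189)) - 63835/(399 - 260*694)) = 1/(383219/(5 + 392 + 189) - 63835/(399 - 180440)) = 1/(383219/586 - 63835/(-180041)) = 1/(383219*(1/586) - 63835*(-1/180041)) = 1/(383219/586 + 63835/180041) = 1/(69032539289/105504026) = 105504026/69032539289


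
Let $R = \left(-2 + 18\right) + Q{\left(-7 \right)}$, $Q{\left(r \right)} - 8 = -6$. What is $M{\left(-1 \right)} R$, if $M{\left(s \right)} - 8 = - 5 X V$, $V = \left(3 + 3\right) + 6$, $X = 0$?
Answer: $144$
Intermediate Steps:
$V = 12$ ($V = 6 + 6 = 12$)
$Q{\left(r \right)} = 2$ ($Q{\left(r \right)} = 8 - 6 = 2$)
$R = 18$ ($R = \left(-2 + 18\right) + 2 = 16 + 2 = 18$)
$M{\left(s \right)} = 8$ ($M{\left(s \right)} = 8 + \left(-5\right) 0 \cdot 12 = 8 + 0 \cdot 12 = 8 + 0 = 8$)
$M{\left(-1 \right)} R = 8 \cdot 18 = 144$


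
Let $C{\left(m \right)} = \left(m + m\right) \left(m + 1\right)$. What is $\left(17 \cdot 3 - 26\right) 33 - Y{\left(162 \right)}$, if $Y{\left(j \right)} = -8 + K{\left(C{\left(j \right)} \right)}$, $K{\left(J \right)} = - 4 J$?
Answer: $212081$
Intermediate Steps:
$C{\left(m \right)} = 2 m \left(1 + m\right)$
$Y{\left(j \right)} = -8 - 8 j \left(1 + j\right)$ ($Y{\left(j \right)} = -8 - 4 \cdot 2 j \left(1 + j\right) = -8 - 8 j \left(1 + j\right)$)
$\left(17 \cdot 3 - 26\right) 33 - Y{\left(162 \right)} = \left(17 \cdot 3 - 26\right) 33 - \left(-8 - 1296 \left(1 + 162\right)\right) = \left(51 - 26\right) 33 - \left(-8 - 1296 \cdot 163\right) = 25 \cdot 33 - \left(-8 - 211248\right) = 825 - -211256 = 825 + 211256 = 212081$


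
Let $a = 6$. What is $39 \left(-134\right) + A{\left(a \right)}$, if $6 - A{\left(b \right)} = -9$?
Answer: $-5211$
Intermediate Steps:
$A{\left(b \right)} = 15$ ($A{\left(b \right)} = 6 - -9 = 6 + 9 = 15$)
$39 \left(-134\right) + A{\left(a \right)} = 39 \left(-134\right) + 15 = -5226 + 15 = -5211$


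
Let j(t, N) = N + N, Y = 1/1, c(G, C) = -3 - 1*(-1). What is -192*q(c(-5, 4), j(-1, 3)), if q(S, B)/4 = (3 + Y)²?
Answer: -12288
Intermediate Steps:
c(G, C) = -2 (c(G, C) = -3 + 1 = -2)
Y = 1
j(t, N) = 2*N
q(S, B) = 64 (q(S, B) = 4*(3 + 1)² = 4*4² = 4*16 = 64)
-192*q(c(-5, 4), j(-1, 3)) = -192*64 = -12288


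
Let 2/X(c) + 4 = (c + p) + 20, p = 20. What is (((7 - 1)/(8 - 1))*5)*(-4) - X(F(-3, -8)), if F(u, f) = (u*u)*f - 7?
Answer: -5146/301 ≈ -17.096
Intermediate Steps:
F(u, f) = -7 + f*u² (F(u, f) = u²*f - 7 = f*u² - 7 = -7 + f*u²)
X(c) = 2/(36 + c) (X(c) = 2/(-4 + ((c + 20) + 20)) = 2/(-4 + ((20 + c) + 20)) = 2/(-4 + (40 + c)) = 2/(36 + c))
(((7 - 1)/(8 - 1))*5)*(-4) - X(F(-3, -8)) = (((7 - 1)/(8 - 1))*5)*(-4) - 2/(36 + (-7 - 8*(-3)²)) = ((6/7)*5)*(-4) - 2/(36 + (-7 - 8*9)) = ((6*(⅐))*5)*(-4) - 2/(36 + (-7 - 72)) = ((6/7)*5)*(-4) - 2/(36 - 79) = (30/7)*(-4) - 2/(-43) = -120/7 - 2*(-1)/43 = -120/7 - 1*(-2/43) = -120/7 + 2/43 = -5146/301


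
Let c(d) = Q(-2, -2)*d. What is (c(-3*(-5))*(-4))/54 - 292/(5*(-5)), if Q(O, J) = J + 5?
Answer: 626/75 ≈ 8.3467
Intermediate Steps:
Q(O, J) = 5 + J
c(d) = 3*d (c(d) = (5 - 2)*d = 3*d)
(c(-3*(-5))*(-4))/54 - 292/(5*(-5)) = ((3*(-3*(-5)))*(-4))/54 - 292/(5*(-5)) = ((3*15)*(-4))*(1/54) - 292/(-25) = (45*(-4))*(1/54) - 292*(-1/25) = -180*1/54 + 292/25 = -10/3 + 292/25 = 626/75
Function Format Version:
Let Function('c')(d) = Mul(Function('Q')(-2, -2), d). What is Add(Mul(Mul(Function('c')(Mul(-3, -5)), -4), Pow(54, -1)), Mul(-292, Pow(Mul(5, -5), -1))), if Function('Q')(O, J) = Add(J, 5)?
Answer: Rational(626, 75) ≈ 8.3467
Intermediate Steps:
Function('Q')(O, J) = Add(5, J)
Function('c')(d) = Mul(3, d) (Function('c')(d) = Mul(Add(5, -2), d) = Mul(3, d))
Add(Mul(Mul(Function('c')(Mul(-3, -5)), -4), Pow(54, -1)), Mul(-292, Pow(Mul(5, -5), -1))) = Add(Mul(Mul(Mul(3, Mul(-3, -5)), -4), Pow(54, -1)), Mul(-292, Pow(Mul(5, -5), -1))) = Add(Mul(Mul(Mul(3, 15), -4), Rational(1, 54)), Mul(-292, Pow(-25, -1))) = Add(Mul(Mul(45, -4), Rational(1, 54)), Mul(-292, Rational(-1, 25))) = Add(Mul(-180, Rational(1, 54)), Rational(292, 25)) = Add(Rational(-10, 3), Rational(292, 25)) = Rational(626, 75)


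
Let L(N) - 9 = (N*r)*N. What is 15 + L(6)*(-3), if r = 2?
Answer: -228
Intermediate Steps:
L(N) = 9 + 2*N² (L(N) = 9 + (N*2)*N = 9 + (2*N)*N = 9 + 2*N²)
15 + L(6)*(-3) = 15 + (9 + 2*6²)*(-3) = 15 + (9 + 2*36)*(-3) = 15 + (9 + 72)*(-3) = 15 + 81*(-3) = 15 - 243 = -228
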